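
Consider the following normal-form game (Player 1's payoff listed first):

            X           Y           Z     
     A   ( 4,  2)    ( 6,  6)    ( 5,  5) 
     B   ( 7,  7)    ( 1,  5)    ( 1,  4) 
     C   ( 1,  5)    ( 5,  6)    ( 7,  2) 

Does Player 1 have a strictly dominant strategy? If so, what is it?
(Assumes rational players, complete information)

No strictly dominant strategy exists for Player 1

Work:
A strategy strictly dominates another if it gives a strictly higher payoff against every opponent action. Compare each pair of P1's strategies column-by-column:
  A vs B: [4 vs 7, 6 vs 1, 5 vs 1] → A does not strictly dominate B (column X: 4 ≤ 7)
  A vs C: [4 vs 1, 6 vs 5, 5 vs 7] → A does not strictly dominate C (column Z: 5 ≤ 7)
  B vs A: [7 vs 4, 1 vs 6, 1 vs 5] → B does not strictly dominate A (column Y: 1 ≤ 6)
  B vs C: [7 vs 1, 1 vs 5, 1 vs 7] → B does not strictly dominate C (column Y: 1 ≤ 5)
  C vs A: [1 vs 4, 5 vs 6, 7 vs 5] → C does not strictly dominate A (column X: 1 ≤ 4)
  C vs B: [1 vs 7, 5 vs 1, 7 vs 1] → C does not strictly dominate B (column X: 1 ≤ 7)
No single strategy strictly dominates all others → no strictly dominant strategy.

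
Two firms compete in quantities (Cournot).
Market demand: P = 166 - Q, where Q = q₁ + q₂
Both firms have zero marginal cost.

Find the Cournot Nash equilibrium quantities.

q₁* = q₂* = 55.33; P* = 55.33

Work:
Profit: π_i = P·q_i = (a - q_i - q_j)·q_i
FOC: ∂π_i/∂q_i = a - 2q_i - q_j = 0
Reaction function: q_i = (166 - q_j)/2
Symmetry: q* = 166/3 = 55.33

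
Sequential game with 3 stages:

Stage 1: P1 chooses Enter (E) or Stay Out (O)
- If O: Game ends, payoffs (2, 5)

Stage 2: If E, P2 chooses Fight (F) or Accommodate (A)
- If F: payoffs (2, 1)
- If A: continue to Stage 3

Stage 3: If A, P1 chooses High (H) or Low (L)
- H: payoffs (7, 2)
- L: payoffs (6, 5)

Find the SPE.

SPE: (E, A, H); Outcome (7, 2)

Work:
Stage 3: P1 chooses H (7 vs 6)
Stage 2: P2: F->1, A->2 (anticipating H). Choose A
Stage 1: P1: O->2, E->7 (anticipating A, H). Choose E
SPE path: E -> A -> H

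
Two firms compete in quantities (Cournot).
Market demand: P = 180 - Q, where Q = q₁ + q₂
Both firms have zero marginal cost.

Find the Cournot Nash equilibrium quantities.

q₁* = q₂* = 60.0; P* = 60.0

Work:
Profit: π_i = P·q_i = (a - q_i - q_j)·q_i
FOC: ∂π_i/∂q_i = a - 2q_i - q_j = 0
Reaction function: q_i = (180 - q_j)/2
Symmetry: q* = 180/3 = 60.0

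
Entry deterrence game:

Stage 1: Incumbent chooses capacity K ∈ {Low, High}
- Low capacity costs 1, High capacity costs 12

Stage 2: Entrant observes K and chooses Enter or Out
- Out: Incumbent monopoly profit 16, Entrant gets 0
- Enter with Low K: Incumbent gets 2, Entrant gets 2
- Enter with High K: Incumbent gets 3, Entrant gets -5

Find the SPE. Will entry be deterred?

SPE: (High, Enter|Low, Out|High); Entry deterred. Incumbent net profit = 4

Work:
After Low K: Entrant enters (2 > 0)
After High K: Entrant stays out (-5 < 0)
Incumbent: Low → 2−1=1, High → 16−12=4
Incumbent chooses High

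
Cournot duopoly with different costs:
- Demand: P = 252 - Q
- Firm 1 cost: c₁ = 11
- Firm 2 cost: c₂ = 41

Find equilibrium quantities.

q₁* = 90.33, q₂* = 60.33

Work:
Reaction: q₁ = (252 - 11 - q₂)/2
Reaction: q₂ = (252 - 41 - q₁)/2
Solve simultaneously:
q₁* = (252 - 2×11 + 41)/3 = 90.33
q₂* = (252 - 2×41 + 11)/3 = 60.33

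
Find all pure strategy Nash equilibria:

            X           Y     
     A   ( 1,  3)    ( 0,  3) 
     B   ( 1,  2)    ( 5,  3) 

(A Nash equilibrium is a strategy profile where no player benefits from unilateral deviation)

Nash equilibrium: (A, X), (B, Y)

Work:
Best responses:
  P1 vs X: payoffs [1, 1] → best response A/B (payoff 1)
  P1 vs Y: payoffs [0, 5] → best response B (payoff 5)
  P2 vs A: payoffs [3, 3] → best response X/Y (payoff 3)
  P2 vs B: payoffs [2, 3] → best response Y (payoff 3)
Mutual best responses: (A,X), (B,Y) → Nash equilibria.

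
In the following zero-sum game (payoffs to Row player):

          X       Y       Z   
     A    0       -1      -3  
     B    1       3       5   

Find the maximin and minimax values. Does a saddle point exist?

Maximin = 1, Minimax = 1, Saddle: True

Work:
Row minimums: [-3, 1] → maximin = 1
Column maximums: [1, 3, 5] → minimax = 1
Saddle point exists! Game value = 1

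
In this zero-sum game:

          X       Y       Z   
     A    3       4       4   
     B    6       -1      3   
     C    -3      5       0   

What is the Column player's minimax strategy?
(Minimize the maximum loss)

Column should play Z, value = 4

Work:
Column player minimizes Row's maximum payoff:
Column X: max payoff to Row = 6
Column Y: max payoff to Row = 5
Column Z: max payoff to Row = 4
Minimum is 4, achieved by column Z.
Minimax strategy: Z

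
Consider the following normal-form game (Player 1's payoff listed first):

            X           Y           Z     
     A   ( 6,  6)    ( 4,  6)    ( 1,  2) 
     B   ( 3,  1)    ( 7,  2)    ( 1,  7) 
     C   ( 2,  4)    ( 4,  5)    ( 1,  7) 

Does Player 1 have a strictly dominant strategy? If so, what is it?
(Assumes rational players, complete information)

No strictly dominant strategy exists for Player 1

Work:
A strategy strictly dominates another if it gives a strictly higher payoff against every opponent action. Compare each pair of P1's strategies column-by-column:
  A vs B: [6 vs 3, 4 vs 7, 1 vs 1] → A does not strictly dominate B (column Y: 4 ≤ 7)
  A vs C: [6 vs 2, 4 vs 4, 1 vs 1] → A does not strictly dominate C (column Y: 4 ≤ 4)
  B vs A: [3 vs 6, 7 vs 4, 1 vs 1] → B does not strictly dominate A (column X: 3 ≤ 6)
  B vs C: [3 vs 2, 7 vs 4, 1 vs 1] → B does not strictly dominate C (column Z: 1 ≤ 1)
  C vs A: [2 vs 6, 4 vs 4, 1 vs 1] → C does not strictly dominate A (column X: 2 ≤ 6)
  C vs B: [2 vs 3, 4 vs 7, 1 vs 1] → C does not strictly dominate B (column X: 2 ≤ 3)
No single strategy strictly dominates all others → no strictly dominant strategy.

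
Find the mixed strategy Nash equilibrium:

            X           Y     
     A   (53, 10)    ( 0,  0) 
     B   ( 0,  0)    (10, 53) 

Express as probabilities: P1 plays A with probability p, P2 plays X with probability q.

p = 0.8413, q = 0.1587

Work:
Find probabilities that make opponent indifferent:
P2 chooses q to make P1 indifferent between A and B
P1 chooses p to make P2 indifferent between X and Y
Mixed NE: P1 plays (A: 0.8413, B: 0.1587), P2 plays (X: 0.1587, Y: 0.8413)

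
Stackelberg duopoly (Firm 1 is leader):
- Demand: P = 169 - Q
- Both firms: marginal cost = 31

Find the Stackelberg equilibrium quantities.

q₁* (leader) = 69.0, q₂* (follower) = 34.5

Work:
Follower's reaction: q₂ = (a - c - q₁)/2
Leader substitutes: π₁ = q₁·(a - q₁ - (a-c-q₁)/2 - c)
FOC: q₁* = (169 - 31)/2 = 69.00
Then: q₂* = (169 - 31 - 69.0)/2 = 34.50
Leader has first-mover advantage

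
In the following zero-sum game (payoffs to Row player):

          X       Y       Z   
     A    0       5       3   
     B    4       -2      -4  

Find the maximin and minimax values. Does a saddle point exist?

Maximin = 0, Minimax = 3, Saddle: False

Work:
Row minimums: [0, -4] → maximin = 0
Column maximums: [4, 5, 3] → minimax = 3
No saddle point (maximin ≠ minimax). Mixed strategy needed.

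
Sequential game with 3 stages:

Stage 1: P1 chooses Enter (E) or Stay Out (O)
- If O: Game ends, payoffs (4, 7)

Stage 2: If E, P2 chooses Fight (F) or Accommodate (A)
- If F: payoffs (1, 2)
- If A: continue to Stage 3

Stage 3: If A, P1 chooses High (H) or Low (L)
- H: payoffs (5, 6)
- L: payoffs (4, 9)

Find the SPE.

SPE: (E, A, H); Outcome (5, 6)

Work:
Stage 3: P1 chooses H (5 vs 4)
Stage 2: P2: F->2, A->6 (anticipating H). Choose A
Stage 1: P1: O->4, E->5 (anticipating A, H). Choose E
SPE path: E -> A -> H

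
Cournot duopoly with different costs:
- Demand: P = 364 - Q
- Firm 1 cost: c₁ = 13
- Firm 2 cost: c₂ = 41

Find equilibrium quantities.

q₁* = 126.33, q₂* = 98.33

Work:
Reaction: q₁ = (364 - 13 - q₂)/2
Reaction: q₂ = (364 - 41 - q₁)/2
Solve simultaneously:
q₁* = (364 - 2×13 + 41)/3 = 126.33
q₂* = (364 - 2×41 + 13)/3 = 98.33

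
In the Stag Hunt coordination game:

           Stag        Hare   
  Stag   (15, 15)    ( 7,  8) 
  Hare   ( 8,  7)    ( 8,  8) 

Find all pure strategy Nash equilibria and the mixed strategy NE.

Pure NE: (Stag, Stag) and (Hare, Hare); Mixed NE: p = 0.125, q = 0.125

Work:
Check pure NE:
(Stag, Stag): (15, 15) - no unilateral deviation beneficial
(Hare, Hare): (8, 8) - no unilateral deviation beneficial
Mixed NE: P1 plays Stag with p = 0.125, P2 plays Stag with q = 0.125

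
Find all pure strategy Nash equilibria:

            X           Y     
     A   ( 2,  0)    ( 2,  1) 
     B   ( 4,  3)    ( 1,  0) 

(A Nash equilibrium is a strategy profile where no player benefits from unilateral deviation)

Nash equilibrium: (A, Y), (B, X)

Work:
Best responses:
  P1 vs X: payoffs [2, 4] → best response B (payoff 4)
  P1 vs Y: payoffs [2, 1] → best response A (payoff 2)
  P2 vs A: payoffs [0, 1] → best response Y (payoff 1)
  P2 vs B: payoffs [3, 0] → best response X (payoff 3)
Mutual best responses: (A,Y), (B,X) → Nash equilibria.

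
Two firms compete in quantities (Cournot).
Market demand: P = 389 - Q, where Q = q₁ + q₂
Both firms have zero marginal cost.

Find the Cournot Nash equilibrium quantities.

q₁* = q₂* = 129.67; P* = 129.67

Work:
Profit: π_i = P·q_i = (a - q_i - q_j)·q_i
FOC: ∂π_i/∂q_i = a - 2q_i - q_j = 0
Reaction function: q_i = (389 - q_j)/2
Symmetry: q* = 389/3 = 129.67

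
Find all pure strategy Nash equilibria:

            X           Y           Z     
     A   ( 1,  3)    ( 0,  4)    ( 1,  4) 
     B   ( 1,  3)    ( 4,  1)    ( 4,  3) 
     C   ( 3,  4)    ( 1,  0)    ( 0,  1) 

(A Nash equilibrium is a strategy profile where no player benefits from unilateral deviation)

Nash equilibrium: (B, Z), (C, X)

Work:
Best responses:
  P1 vs X: payoffs [1, 1, 3] → best response C (payoff 3)
  P1 vs Y: payoffs [0, 4, 1] → best response B (payoff 4)
  P1 vs Z: payoffs [1, 4, 0] → best response B (payoff 4)
  P2 vs A: payoffs [3, 4, 4] → best response Y/Z (payoff 4)
  P2 vs B: payoffs [3, 1, 3] → best response X/Z (payoff 3)
  P2 vs C: payoffs [4, 0, 1] → best response X (payoff 4)
Mutual best responses: (B,Z), (C,X) → Nash equilibria.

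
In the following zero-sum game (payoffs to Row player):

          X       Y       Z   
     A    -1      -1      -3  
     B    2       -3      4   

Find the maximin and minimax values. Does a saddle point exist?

Maximin = -3, Minimax = -1, Saddle: False

Work:
Row minimums: [-3, -3] → maximin = -3
Column maximums: [2, -1, 4] → minimax = -1
No saddle point (maximin ≠ minimax). Mixed strategy needed.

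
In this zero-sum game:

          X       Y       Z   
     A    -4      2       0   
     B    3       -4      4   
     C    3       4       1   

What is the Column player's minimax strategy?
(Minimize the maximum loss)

Column should play X, value = 3

Work:
Column player minimizes Row's maximum payoff:
Column X: max payoff to Row = 3
Column Y: max payoff to Row = 4
Column Z: max payoff to Row = 4
Minimum is 3, achieved by column X.
Minimax strategy: X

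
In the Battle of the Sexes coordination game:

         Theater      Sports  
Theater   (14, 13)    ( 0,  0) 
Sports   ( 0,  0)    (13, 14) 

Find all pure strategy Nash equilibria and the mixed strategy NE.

Pure NE: (Theater, Theater) and (Sports, Sports); Mixed NE: p = 0.5185, q = 0.4815

Work:
Check pure NE:
(Theater, Theater): (14, 13) - no unilateral deviation beneficial
(Sports, Sports): (13, 14) - no unilateral deviation beneficial
Mixed NE: P1 plays Theater with p = 0.5185, P2 plays Theater with q = 0.4815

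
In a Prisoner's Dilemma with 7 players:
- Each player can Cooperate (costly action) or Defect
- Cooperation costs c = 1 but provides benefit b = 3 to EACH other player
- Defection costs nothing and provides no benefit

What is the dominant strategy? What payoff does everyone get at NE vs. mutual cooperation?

Dominant: Defect; NE payoff = 0; Coop payoff = 17

Work:
Defect dominates (saves cost c = 1, benefit to others is external)
NE: All defect → everyone gets 0
If all cooperate: each receives (6)×3 - 1 = 17
Social dilemma: 17 > 0 but NE gives 0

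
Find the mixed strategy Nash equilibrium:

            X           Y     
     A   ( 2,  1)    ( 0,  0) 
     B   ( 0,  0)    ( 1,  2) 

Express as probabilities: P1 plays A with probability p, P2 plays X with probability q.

p = 0.6667, q = 0.3333

Work:
Find probabilities that make opponent indifferent:
P2 chooses q to make P1 indifferent between A and B
P1 chooses p to make P2 indifferent between X and Y
Mixed NE: P1 plays (A: 0.6667, B: 0.3333), P2 plays (X: 0.3333, Y: 0.6667)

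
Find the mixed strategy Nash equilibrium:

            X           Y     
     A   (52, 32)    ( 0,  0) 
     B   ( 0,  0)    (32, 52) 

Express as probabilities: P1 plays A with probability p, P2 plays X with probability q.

p = 0.619, q = 0.381

Work:
Find probabilities that make opponent indifferent:
P2 chooses q to make P1 indifferent between A and B
P1 chooses p to make P2 indifferent between X and Y
Mixed NE: P1 plays (A: 0.619, B: 0.381), P2 plays (X: 0.381, Y: 0.619)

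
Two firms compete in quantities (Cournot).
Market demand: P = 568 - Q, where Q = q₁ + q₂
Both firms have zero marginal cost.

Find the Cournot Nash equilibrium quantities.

q₁* = q₂* = 189.33; P* = 189.33

Work:
Profit: π_i = P·q_i = (a - q_i - q_j)·q_i
FOC: ∂π_i/∂q_i = a - 2q_i - q_j = 0
Reaction function: q_i = (568 - q_j)/2
Symmetry: q* = 568/3 = 189.33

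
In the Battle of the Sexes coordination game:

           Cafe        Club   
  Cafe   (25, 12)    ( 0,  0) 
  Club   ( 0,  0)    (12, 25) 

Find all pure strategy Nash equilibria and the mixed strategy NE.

Pure NE: (Cafe, Cafe) and (Club, Club); Mixed NE: p = 0.6757, q = 0.3243

Work:
Check pure NE:
(Cafe, Cafe): (25, 12) - no unilateral deviation beneficial
(Club, Club): (12, 25) - no unilateral deviation beneficial
Mixed NE: P1 plays Cafe with p = 0.6757, P2 plays Cafe with q = 0.3243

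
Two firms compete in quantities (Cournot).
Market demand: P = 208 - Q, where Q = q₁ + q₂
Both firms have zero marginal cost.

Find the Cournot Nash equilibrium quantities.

q₁* = q₂* = 69.33; P* = 69.33

Work:
Profit: π_i = P·q_i = (a - q_i - q_j)·q_i
FOC: ∂π_i/∂q_i = a - 2q_i - q_j = 0
Reaction function: q_i = (208 - q_j)/2
Symmetry: q* = 208/3 = 69.33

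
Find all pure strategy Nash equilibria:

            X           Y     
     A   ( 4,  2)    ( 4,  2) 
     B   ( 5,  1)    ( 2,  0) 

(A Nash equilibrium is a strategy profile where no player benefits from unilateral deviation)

Nash equilibrium: (A, Y), (B, X)

Work:
Best responses:
  P1 vs X: payoffs [4, 5] → best response B (payoff 5)
  P1 vs Y: payoffs [4, 2] → best response A (payoff 4)
  P2 vs A: payoffs [2, 2] → best response X/Y (payoff 2)
  P2 vs B: payoffs [1, 0] → best response X (payoff 1)
Mutual best responses: (A,Y), (B,X) → Nash equilibria.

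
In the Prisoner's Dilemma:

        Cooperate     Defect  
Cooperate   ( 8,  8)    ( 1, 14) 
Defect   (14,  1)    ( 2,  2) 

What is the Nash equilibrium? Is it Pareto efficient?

(Defect, Defect) is NE; not Pareto efficient

Work:
Defect dominates Cooperate for both players:
If P2 cooperates: Defect (14) > Cooperate (8)
If P2 defects: Defect (2) > Cooperate (1)
NE: (Defect, Defect) with payoff (2, 2)
But (Cooperate, Cooperate) = (8, 8) Pareto dominates (2, 2)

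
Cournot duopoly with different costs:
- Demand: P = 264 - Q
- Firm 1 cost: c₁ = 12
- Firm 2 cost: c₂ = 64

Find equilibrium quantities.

q₁* = 101.33, q₂* = 49.33

Work:
Reaction: q₁ = (264 - 12 - q₂)/2
Reaction: q₂ = (264 - 64 - q₁)/2
Solve simultaneously:
q₁* = (264 - 2×12 + 64)/3 = 101.33
q₂* = (264 - 2×64 + 12)/3 = 49.33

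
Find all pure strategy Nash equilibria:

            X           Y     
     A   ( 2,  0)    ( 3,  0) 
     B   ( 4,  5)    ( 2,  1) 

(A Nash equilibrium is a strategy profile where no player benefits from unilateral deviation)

Nash equilibrium: (A, Y), (B, X)

Work:
Best responses:
  P1 vs X: payoffs [2, 4] → best response B (payoff 4)
  P1 vs Y: payoffs [3, 2] → best response A (payoff 3)
  P2 vs A: payoffs [0, 0] → best response X/Y (payoff 0)
  P2 vs B: payoffs [5, 1] → best response X (payoff 5)
Mutual best responses: (A,Y), (B,X) → Nash equilibria.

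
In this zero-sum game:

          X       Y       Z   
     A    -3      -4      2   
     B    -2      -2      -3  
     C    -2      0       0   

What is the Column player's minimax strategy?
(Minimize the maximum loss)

Column should play X, value = -2

Work:
Column player minimizes Row's maximum payoff:
Column X: max payoff to Row = -2
Column Y: max payoff to Row = 0
Column Z: max payoff to Row = 2
Minimum is -2, achieved by column X.
Minimax strategy: X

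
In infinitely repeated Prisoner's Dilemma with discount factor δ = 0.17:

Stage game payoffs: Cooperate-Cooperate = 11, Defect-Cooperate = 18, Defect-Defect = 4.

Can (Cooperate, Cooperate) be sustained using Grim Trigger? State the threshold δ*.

δ* = 0.5; since δ = 0.17 < 0.5, cooperation cannot be sustained

Work:
For Grim Trigger:
Cooperate forever: 11/(1-δ)
Defect then punished: 18 + 4·δ/(1-δ)
Need: 11/(1-δ) ≥ 18 + 4·δ/(1-δ)
Solving: δ ≥ (T-R)/(T-P) = (18-11)/(18-4) = 0.5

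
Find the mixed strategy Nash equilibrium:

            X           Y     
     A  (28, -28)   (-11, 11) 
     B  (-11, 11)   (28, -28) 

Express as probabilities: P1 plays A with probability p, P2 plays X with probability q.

p = 0.5, q = 0.5

Work:
Find probabilities that make opponent indifferent:
P2 chooses q to make P1 indifferent between A and B
P1 chooses p to make P2 indifferent between X and Y
Mixed NE: P1 plays (A: 0.5, B: 0.5), P2 plays (X: 0.5, Y: 0.5)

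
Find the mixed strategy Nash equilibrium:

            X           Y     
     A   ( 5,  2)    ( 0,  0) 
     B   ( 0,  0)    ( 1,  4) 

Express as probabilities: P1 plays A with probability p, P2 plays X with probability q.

p = 0.6667, q = 0.1667

Work:
Find probabilities that make opponent indifferent:
P2 chooses q to make P1 indifferent between A and B
P1 chooses p to make P2 indifferent between X and Y
Mixed NE: P1 plays (A: 0.6667, B: 0.3333), P2 plays (X: 0.1667, Y: 0.8333)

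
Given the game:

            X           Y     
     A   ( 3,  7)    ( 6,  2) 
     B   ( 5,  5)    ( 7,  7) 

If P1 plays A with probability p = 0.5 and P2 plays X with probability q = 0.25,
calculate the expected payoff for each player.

E[P1] = 5.875, E[P2] = 4.875

Work:
E[P1] = p·q·π₁(A,X) + p·(1-q)·π₁(A,Y) + (1-p)·q·π₁(B,X) + (1-p)·(1-q)·π₁(B,Y)
= 0.5·0.25·3 + 0.5·0.75·6 + 0.5·0.25·5 + 0.5·0.75·7
= 5.875

E[P2] = 4.875 (similar calculation)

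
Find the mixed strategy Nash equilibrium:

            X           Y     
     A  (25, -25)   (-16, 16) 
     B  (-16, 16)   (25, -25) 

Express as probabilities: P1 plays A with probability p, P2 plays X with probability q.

p = 0.5, q = 0.5

Work:
Find probabilities that make opponent indifferent:
P2 chooses q to make P1 indifferent between A and B
P1 chooses p to make P2 indifferent between X and Y
Mixed NE: P1 plays (A: 0.5, B: 0.5), P2 plays (X: 0.5, Y: 0.5)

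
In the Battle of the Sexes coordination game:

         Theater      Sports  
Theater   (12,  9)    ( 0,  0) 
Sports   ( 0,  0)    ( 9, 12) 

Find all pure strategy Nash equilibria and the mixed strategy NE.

Pure NE: (Theater, Theater) and (Sports, Sports); Mixed NE: p = 0.5714, q = 0.4286

Work:
Check pure NE:
(Theater, Theater): (12, 9) - no unilateral deviation beneficial
(Sports, Sports): (9, 12) - no unilateral deviation beneficial
Mixed NE: P1 plays Theater with p = 0.5714, P2 plays Theater with q = 0.4286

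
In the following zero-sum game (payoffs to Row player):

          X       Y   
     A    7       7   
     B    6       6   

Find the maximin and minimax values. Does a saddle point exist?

Maximin = 7, Minimax = 7, Saddle: True

Work:
Row minimums: [7, 6] → maximin = 7
Column maximums: [7, 7] → minimax = 7
Saddle point exists! Game value = 7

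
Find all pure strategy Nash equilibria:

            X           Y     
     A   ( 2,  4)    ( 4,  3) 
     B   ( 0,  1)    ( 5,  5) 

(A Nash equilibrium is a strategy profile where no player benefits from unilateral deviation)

Nash equilibrium: (A, X), (B, Y)

Work:
Best responses:
  P1 vs X: payoffs [2, 0] → best response A (payoff 2)
  P1 vs Y: payoffs [4, 5] → best response B (payoff 5)
  P2 vs A: payoffs [4, 3] → best response X (payoff 4)
  P2 vs B: payoffs [1, 5] → best response Y (payoff 5)
Mutual best responses: (A,X), (B,Y) → Nash equilibria.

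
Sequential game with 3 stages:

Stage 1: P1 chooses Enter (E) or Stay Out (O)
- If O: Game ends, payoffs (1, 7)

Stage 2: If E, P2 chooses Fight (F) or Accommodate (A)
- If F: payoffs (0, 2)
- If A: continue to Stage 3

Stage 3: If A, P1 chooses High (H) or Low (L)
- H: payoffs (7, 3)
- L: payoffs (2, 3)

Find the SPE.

SPE: (E, A, H); Outcome (7, 3)

Work:
Stage 3: P1 chooses H (7 vs 2)
Stage 2: P2: F->2, A->3 (anticipating H). Choose A
Stage 1: P1: O->1, E->7 (anticipating A, H). Choose E
SPE path: E -> A -> H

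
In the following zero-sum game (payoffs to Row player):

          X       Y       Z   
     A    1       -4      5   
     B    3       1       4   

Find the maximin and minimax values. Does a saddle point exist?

Maximin = 1, Minimax = 1, Saddle: True

Work:
Row minimums: [-4, 1] → maximin = 1
Column maximums: [3, 1, 5] → minimax = 1
Saddle point exists! Game value = 1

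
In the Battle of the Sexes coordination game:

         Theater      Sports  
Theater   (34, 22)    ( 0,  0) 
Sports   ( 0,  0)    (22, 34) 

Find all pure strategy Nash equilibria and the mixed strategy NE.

Pure NE: (Theater, Theater) and (Sports, Sports); Mixed NE: p = 0.6071, q = 0.3929

Work:
Check pure NE:
(Theater, Theater): (34, 22) - no unilateral deviation beneficial
(Sports, Sports): (22, 34) - no unilateral deviation beneficial
Mixed NE: P1 plays Theater with p = 0.6071, P2 plays Theater with q = 0.3929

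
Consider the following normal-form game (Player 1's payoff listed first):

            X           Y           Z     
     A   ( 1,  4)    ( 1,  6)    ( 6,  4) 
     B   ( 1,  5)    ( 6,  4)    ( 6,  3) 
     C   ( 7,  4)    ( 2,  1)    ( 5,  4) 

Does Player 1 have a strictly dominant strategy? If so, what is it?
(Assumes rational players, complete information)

No strictly dominant strategy exists for Player 1

Work:
A strategy strictly dominates another if it gives a strictly higher payoff against every opponent action. Compare each pair of P1's strategies column-by-column:
  A vs B: [1 vs 1, 1 vs 6, 6 vs 6] → A does not strictly dominate B (column X: 1 ≤ 1)
  A vs C: [1 vs 7, 1 vs 2, 6 vs 5] → A does not strictly dominate C (column X: 1 ≤ 7)
  B vs A: [1 vs 1, 6 vs 1, 6 vs 6] → B does not strictly dominate A (column X: 1 ≤ 1)
  B vs C: [1 vs 7, 6 vs 2, 6 vs 5] → B does not strictly dominate C (column X: 1 ≤ 7)
  C vs A: [7 vs 1, 2 vs 1, 5 vs 6] → C does not strictly dominate A (column Z: 5 ≤ 6)
  C vs B: [7 vs 1, 2 vs 6, 5 vs 6] → C does not strictly dominate B (column Y: 2 ≤ 6)
No single strategy strictly dominates all others → no strictly dominant strategy.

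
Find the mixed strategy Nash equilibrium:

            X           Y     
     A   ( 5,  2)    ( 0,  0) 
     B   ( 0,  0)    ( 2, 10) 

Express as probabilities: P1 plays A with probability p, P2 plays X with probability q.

p = 0.8333, q = 0.2857

Work:
Find probabilities that make opponent indifferent:
P2 chooses q to make P1 indifferent between A and B
P1 chooses p to make P2 indifferent between X and Y
Mixed NE: P1 plays (A: 0.8333, B: 0.1667), P2 plays (X: 0.2857, Y: 0.7143)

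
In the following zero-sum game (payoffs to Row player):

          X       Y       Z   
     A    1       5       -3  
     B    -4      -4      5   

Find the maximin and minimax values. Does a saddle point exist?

Maximin = -3, Minimax = 1, Saddle: False

Work:
Row minimums: [-3, -4] → maximin = -3
Column maximums: [1, 5, 5] → minimax = 1
No saddle point (maximin ≠ minimax). Mixed strategy needed.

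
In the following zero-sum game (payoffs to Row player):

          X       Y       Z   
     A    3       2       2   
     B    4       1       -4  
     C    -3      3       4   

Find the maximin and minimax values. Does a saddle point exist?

Maximin = 2, Minimax = 3, Saddle: False

Work:
Row minimums: [2, -4, -3] → maximin = 2
Column maximums: [4, 3, 4] → minimax = 3
No saddle point (maximin ≠ minimax). Mixed strategy needed.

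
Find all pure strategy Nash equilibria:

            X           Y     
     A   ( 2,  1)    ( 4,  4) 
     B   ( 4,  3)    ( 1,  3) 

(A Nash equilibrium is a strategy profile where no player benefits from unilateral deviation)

Nash equilibrium: (A, Y), (B, X)

Work:
Best responses:
  P1 vs X: payoffs [2, 4] → best response B (payoff 4)
  P1 vs Y: payoffs [4, 1] → best response A (payoff 4)
  P2 vs A: payoffs [1, 4] → best response Y (payoff 4)
  P2 vs B: payoffs [3, 3] → best response X/Y (payoff 3)
Mutual best responses: (A,Y), (B,X) → Nash equilibria.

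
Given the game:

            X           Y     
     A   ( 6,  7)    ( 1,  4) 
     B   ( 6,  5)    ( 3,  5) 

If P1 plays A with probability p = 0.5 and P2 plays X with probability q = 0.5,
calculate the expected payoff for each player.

E[P1] = 4.0, E[P2] = 5.25

Work:
E[P1] = p·q·π₁(A,X) + p·(1-q)·π₁(A,Y) + (1-p)·q·π₁(B,X) + (1-p)·(1-q)·π₁(B,Y)
= 0.5·0.5·6 + 0.5·0.5·1 + 0.5·0.5·6 + 0.5·0.5·3
= 4.0

E[P2] = 5.25 (similar calculation)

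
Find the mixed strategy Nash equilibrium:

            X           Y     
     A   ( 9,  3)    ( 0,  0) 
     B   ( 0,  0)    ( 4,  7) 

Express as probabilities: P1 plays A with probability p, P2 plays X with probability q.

p = 0.7, q = 0.3077

Work:
Find probabilities that make opponent indifferent:
P2 chooses q to make P1 indifferent between A and B
P1 chooses p to make P2 indifferent between X and Y
Mixed NE: P1 plays (A: 0.7, B: 0.3), P2 plays (X: 0.3077, Y: 0.6923)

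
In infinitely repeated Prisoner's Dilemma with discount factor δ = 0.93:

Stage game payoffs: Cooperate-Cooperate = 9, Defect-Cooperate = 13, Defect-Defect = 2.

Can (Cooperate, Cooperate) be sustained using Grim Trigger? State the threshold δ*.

δ* = 0.3636; since δ = 0.93 ≥ 0.3636, cooperation can be sustained

Work:
For Grim Trigger:
Cooperate forever: 9/(1-δ)
Defect then punished: 13 + 2·δ/(1-δ)
Need: 9/(1-δ) ≥ 13 + 2·δ/(1-δ)
Solving: δ ≥ (T-R)/(T-P) = (13-9)/(13-2) = 0.3636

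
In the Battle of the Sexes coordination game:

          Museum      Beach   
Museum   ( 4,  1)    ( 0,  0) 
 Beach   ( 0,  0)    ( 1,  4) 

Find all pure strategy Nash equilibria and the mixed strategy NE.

Pure NE: (Museum, Museum) and (Beach, Beach); Mixed NE: p = 0.8, q = 0.2

Work:
Check pure NE:
(Museum, Museum): (4, 1) - no unilateral deviation beneficial
(Beach, Beach): (1, 4) - no unilateral deviation beneficial
Mixed NE: P1 plays Museum with p = 0.8, P2 plays Museum with q = 0.2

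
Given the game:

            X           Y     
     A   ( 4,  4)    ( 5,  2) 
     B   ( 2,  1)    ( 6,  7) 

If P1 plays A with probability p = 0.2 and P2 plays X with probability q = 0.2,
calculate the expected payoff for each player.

E[P1] = 5.12, E[P2] = 5.12

Work:
E[P1] = p·q·π₁(A,X) + p·(1-q)·π₁(A,Y) + (1-p)·q·π₁(B,X) + (1-p)·(1-q)·π₁(B,Y)
= 0.2·0.2·4 + 0.2·0.8·5 + 0.8·0.2·2 + 0.8·0.8·6
= 5.12

E[P2] = 5.12 (similar calculation)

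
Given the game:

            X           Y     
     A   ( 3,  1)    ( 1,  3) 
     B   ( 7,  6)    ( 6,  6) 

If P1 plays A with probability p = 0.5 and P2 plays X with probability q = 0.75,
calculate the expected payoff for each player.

E[P1] = 4.625, E[P2] = 3.75

Work:
E[P1] = p·q·π₁(A,X) + p·(1-q)·π₁(A,Y) + (1-p)·q·π₁(B,X) + (1-p)·(1-q)·π₁(B,Y)
= 0.5·0.75·3 + 0.5·0.25·1 + 0.5·0.75·7 + 0.5·0.25·6
= 4.625

E[P2] = 3.75 (similar calculation)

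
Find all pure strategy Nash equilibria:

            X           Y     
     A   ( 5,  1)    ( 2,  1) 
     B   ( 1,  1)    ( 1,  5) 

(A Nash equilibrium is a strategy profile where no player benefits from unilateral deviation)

Nash equilibrium: (A, X), (A, Y)

Work:
Best responses:
  P1 vs X: payoffs [5, 1] → best response A (payoff 5)
  P1 vs Y: payoffs [2, 1] → best response A (payoff 2)
  P2 vs A: payoffs [1, 1] → best response X/Y (payoff 1)
  P2 vs B: payoffs [1, 5] → best response Y (payoff 5)
Mutual best responses: (A,X), (A,Y) → Nash equilibria.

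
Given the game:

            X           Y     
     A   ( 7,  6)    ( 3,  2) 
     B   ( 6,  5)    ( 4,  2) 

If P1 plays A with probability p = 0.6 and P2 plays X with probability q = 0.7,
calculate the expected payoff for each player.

E[P1] = 5.64, E[P2] = 4.52

Work:
E[P1] = p·q·π₁(A,X) + p·(1-q)·π₁(A,Y) + (1-p)·q·π₁(B,X) + (1-p)·(1-q)·π₁(B,Y)
= 0.6·0.7·7 + 0.6·0.3·3 + 0.4·0.7·6 + 0.4·0.3·4
= 5.64

E[P2] = 4.52 (similar calculation)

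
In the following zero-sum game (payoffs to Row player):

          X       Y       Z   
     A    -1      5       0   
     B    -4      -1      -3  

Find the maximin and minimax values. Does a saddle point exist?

Maximin = -1, Minimax = -1, Saddle: True

Work:
Row minimums: [-1, -4] → maximin = -1
Column maximums: [-1, 5, 0] → minimax = -1
Saddle point exists! Game value = -1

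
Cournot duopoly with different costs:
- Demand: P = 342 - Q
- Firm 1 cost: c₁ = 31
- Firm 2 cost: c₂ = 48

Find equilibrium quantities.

q₁* = 109.33, q₂* = 92.33

Work:
Reaction: q₁ = (342 - 31 - q₂)/2
Reaction: q₂ = (342 - 48 - q₁)/2
Solve simultaneously:
q₁* = (342 - 2×31 + 48)/3 = 109.33
q₂* = (342 - 2×48 + 31)/3 = 92.33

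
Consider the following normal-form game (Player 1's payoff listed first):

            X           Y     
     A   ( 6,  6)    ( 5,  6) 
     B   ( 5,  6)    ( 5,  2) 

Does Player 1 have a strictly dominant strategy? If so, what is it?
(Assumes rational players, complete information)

No strictly dominant strategy exists for Player 1

Work:
A strategy strictly dominates another if it gives a strictly higher payoff against every opponent action. Compare each pair of P1's strategies column-by-column:
  A vs B: [6 vs 5, 5 vs 5] → A does not strictly dominate B (column Y: 5 ≤ 5)
  B vs A: [5 vs 6, 5 vs 5] → B does not strictly dominate A (column X: 5 ≤ 6)
No single strategy strictly dominates all others → no strictly dominant strategy.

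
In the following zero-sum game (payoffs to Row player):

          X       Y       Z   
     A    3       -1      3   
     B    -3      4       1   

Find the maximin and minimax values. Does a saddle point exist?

Maximin = -1, Minimax = 3, Saddle: False

Work:
Row minimums: [-1, -3] → maximin = -1
Column maximums: [3, 4, 3] → minimax = 3
No saddle point (maximin ≠ minimax). Mixed strategy needed.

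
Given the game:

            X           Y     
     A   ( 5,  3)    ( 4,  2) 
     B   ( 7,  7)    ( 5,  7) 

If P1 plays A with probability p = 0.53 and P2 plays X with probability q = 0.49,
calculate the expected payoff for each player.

E[P1] = 5.1903, E[P2] = 4.6097

Work:
E[P1] = p·q·π₁(A,X) + p·(1-q)·π₁(A,Y) + (1-p)·q·π₁(B,X) + (1-p)·(1-q)·π₁(B,Y)
= 0.53·0.49·5 + 0.53·0.51·4 + 0.47·0.49·7 + 0.47·0.51·5
= 5.1903

E[P2] = 4.6097 (similar calculation)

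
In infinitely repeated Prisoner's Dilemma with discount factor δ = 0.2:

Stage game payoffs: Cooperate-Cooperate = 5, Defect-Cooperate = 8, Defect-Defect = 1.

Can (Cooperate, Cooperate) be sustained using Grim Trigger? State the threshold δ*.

δ* = 0.4286; since δ = 0.2 < 0.4286, cooperation cannot be sustained

Work:
For Grim Trigger:
Cooperate forever: 5/(1-δ)
Defect then punished: 8 + 1·δ/(1-δ)
Need: 5/(1-δ) ≥ 8 + 1·δ/(1-δ)
Solving: δ ≥ (T-R)/(T-P) = (8-5)/(8-1) = 0.4286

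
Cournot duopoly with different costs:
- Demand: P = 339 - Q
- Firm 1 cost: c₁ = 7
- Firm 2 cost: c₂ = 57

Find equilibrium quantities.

q₁* = 127.33, q₂* = 77.33

Work:
Reaction: q₁ = (339 - 7 - q₂)/2
Reaction: q₂ = (339 - 57 - q₁)/2
Solve simultaneously:
q₁* = (339 - 2×7 + 57)/3 = 127.33
q₂* = (339 - 2×57 + 7)/3 = 77.33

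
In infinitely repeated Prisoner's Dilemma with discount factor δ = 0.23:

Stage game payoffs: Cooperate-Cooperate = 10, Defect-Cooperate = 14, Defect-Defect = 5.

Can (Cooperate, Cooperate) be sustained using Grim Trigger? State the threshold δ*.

δ* = 0.4444; since δ = 0.23 < 0.4444, cooperation cannot be sustained

Work:
For Grim Trigger:
Cooperate forever: 10/(1-δ)
Defect then punished: 14 + 5·δ/(1-δ)
Need: 10/(1-δ) ≥ 14 + 5·δ/(1-δ)
Solving: δ ≥ (T-R)/(T-P) = (14-10)/(14-5) = 0.4444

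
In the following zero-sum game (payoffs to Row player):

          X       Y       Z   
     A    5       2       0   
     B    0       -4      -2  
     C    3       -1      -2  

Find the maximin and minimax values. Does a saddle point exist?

Maximin = 0, Minimax = 0, Saddle: True

Work:
Row minimums: [0, -4, -2] → maximin = 0
Column maximums: [5, 2, 0] → minimax = 0
Saddle point exists! Game value = 0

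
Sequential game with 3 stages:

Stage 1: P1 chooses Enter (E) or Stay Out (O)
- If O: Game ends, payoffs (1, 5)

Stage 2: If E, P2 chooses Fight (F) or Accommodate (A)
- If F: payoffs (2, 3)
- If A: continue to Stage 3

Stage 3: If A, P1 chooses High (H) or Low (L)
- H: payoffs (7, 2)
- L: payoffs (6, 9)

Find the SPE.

SPE: (E, F, H); Outcome (2, 3)

Work:
Stage 3: P1 chooses H (7 vs 6)
Stage 2: P2: F->3, A->2 (anticipating H). Choose F
Stage 1: P1: O->1, E->2 (anticipating F, H). Choose E
SPE path: E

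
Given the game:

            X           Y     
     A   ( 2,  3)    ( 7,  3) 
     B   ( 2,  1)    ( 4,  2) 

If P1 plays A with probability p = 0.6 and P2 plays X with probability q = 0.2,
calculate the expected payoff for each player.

E[P1] = 5.04, E[P2] = 2.52

Work:
E[P1] = p·q·π₁(A,X) + p·(1-q)·π₁(A,Y) + (1-p)·q·π₁(B,X) + (1-p)·(1-q)·π₁(B,Y)
= 0.6·0.2·2 + 0.6·0.8·7 + 0.4·0.2·2 + 0.4·0.8·4
= 5.04

E[P2] = 2.52 (similar calculation)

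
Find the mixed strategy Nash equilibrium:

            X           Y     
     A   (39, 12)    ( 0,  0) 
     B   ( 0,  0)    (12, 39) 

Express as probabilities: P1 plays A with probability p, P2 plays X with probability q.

p = 0.7647, q = 0.2353

Work:
Find probabilities that make opponent indifferent:
P2 chooses q to make P1 indifferent between A and B
P1 chooses p to make P2 indifferent between X and Y
Mixed NE: P1 plays (A: 0.7647, B: 0.2353), P2 plays (X: 0.2353, Y: 0.7647)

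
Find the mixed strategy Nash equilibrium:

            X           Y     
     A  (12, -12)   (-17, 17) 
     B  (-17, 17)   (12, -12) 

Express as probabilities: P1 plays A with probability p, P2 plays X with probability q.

p = 0.5, q = 0.5

Work:
Find probabilities that make opponent indifferent:
P2 chooses q to make P1 indifferent between A and B
P1 chooses p to make P2 indifferent between X and Y
Mixed NE: P1 plays (A: 0.5, B: 0.5), P2 plays (X: 0.5, Y: 0.5)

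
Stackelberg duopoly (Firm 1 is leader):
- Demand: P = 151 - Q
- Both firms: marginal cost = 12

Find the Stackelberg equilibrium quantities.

q₁* (leader) = 69.5, q₂* (follower) = 34.75

Work:
Follower's reaction: q₂ = (a - c - q₁)/2
Leader substitutes: π₁ = q₁·(a - q₁ - (a-c-q₁)/2 - c)
FOC: q₁* = (151 - 12)/2 = 69.50
Then: q₂* = (151 - 12 - 69.5)/2 = 34.75
Leader has first-mover advantage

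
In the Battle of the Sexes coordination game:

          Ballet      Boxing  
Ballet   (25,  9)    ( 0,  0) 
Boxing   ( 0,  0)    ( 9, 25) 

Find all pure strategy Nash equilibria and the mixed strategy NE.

Pure NE: (Ballet, Ballet) and (Boxing, Boxing); Mixed NE: p = 0.7353, q = 0.2647

Work:
Check pure NE:
(Ballet, Ballet): (25, 9) - no unilateral deviation beneficial
(Boxing, Boxing): (9, 25) - no unilateral deviation beneficial
Mixed NE: P1 plays Ballet with p = 0.7353, P2 plays Ballet with q = 0.2647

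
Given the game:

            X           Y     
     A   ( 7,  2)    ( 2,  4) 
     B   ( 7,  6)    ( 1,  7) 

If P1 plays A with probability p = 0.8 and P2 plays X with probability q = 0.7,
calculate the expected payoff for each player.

E[P1] = 5.44, E[P2] = 3.34

Work:
E[P1] = p·q·π₁(A,X) + p·(1-q)·π₁(A,Y) + (1-p)·q·π₁(B,X) + (1-p)·(1-q)·π₁(B,Y)
= 0.8·0.7·7 + 0.8·0.3·2 + 0.2·0.7·7 + 0.2·0.3·1
= 5.44

E[P2] = 3.34 (similar calculation)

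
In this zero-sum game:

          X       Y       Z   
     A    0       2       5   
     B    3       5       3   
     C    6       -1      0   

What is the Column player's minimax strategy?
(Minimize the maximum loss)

Column should play Y or Z (all achieve the minimum), value = 5

Work:
Column player minimizes Row's maximum payoff:
Column X: max payoff to Row = 6
Column Y: max payoff to Row = 5
Column Z: max payoff to Row = 5
Minimum is 5, achieved by columns Y, Z (tied).
Each of Y or Z is a minimax strategy.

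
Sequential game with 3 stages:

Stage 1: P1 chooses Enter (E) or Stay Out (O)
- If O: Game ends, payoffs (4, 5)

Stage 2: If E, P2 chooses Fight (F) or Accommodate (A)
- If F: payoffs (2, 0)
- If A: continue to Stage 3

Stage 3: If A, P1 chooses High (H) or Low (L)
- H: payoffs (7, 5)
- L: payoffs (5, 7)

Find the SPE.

SPE: (E, A, H); Outcome (7, 5)

Work:
Stage 3: P1 chooses H (7 vs 5)
Stage 2: P2: F->0, A->5 (anticipating H). Choose A
Stage 1: P1: O->4, E->7 (anticipating A, H). Choose E
SPE path: E -> A -> H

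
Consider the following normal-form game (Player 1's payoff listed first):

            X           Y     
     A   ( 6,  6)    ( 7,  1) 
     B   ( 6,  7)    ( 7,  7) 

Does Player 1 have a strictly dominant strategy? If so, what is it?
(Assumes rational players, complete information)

No strictly dominant strategy exists for Player 1

Work:
A strategy strictly dominates another if it gives a strictly higher payoff against every opponent action. Compare each pair of P1's strategies column-by-column:
  A vs B: [6 vs 6, 7 vs 7] → A does not strictly dominate B (column X: 6 ≤ 6)
  B vs A: [6 vs 6, 7 vs 7] → B does not strictly dominate A (column X: 6 ≤ 6)
No single strategy strictly dominates all others → no strictly dominant strategy.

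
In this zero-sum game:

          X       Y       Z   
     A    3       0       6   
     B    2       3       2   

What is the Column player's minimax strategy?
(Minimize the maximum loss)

Column should play X or Y (all achieve the minimum), value = 3

Work:
Column player minimizes Row's maximum payoff:
Column X: max payoff to Row = 3
Column Y: max payoff to Row = 3
Column Z: max payoff to Row = 6
Minimum is 3, achieved by columns X, Y (tied).
Each of X or Y is a minimax strategy.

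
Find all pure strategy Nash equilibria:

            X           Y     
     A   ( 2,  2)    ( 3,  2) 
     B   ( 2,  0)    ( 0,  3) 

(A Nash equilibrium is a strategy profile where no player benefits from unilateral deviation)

Nash equilibrium: (A, X), (A, Y)

Work:
Best responses:
  P1 vs X: payoffs [2, 2] → best response A/B (payoff 2)
  P1 vs Y: payoffs [3, 0] → best response A (payoff 3)
  P2 vs A: payoffs [2, 2] → best response X/Y (payoff 2)
  P2 vs B: payoffs [0, 3] → best response Y (payoff 3)
Mutual best responses: (A,X), (A,Y) → Nash equilibria.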